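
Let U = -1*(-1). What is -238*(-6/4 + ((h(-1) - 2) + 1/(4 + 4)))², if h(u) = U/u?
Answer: -145775/32 ≈ -4555.5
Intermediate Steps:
U = 1
h(u) = 1/u
-238*(-6/4 + ((h(-1) - 2) + 1/(4 + 4)))² = -238*(-6/4 + ((1/(-1) - 2) + 1/(4 + 4)))² = -238*(-6*¼ + ((-1 - 2) + 1/8))² = -238*(-3/2 + (-3 + ⅛))² = -238*(-3/2 - 23/8)² = -238*(-35/8)² = -238*1225/64 = -145775/32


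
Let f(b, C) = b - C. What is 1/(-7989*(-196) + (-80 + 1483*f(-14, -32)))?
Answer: 1/1592458 ≈ 6.2796e-7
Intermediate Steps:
1/(-7989*(-196) + (-80 + 1483*f(-14, -32))) = 1/(-7989*(-196) + (-80 + 1483*(-14 - 1*(-32)))) = 1/(1565844 + (-80 + 1483*(-14 + 32))) = 1/(1565844 + (-80 + 1483*18)) = 1/(1565844 + (-80 + 26694)) = 1/(1565844 + 26614) = 1/1592458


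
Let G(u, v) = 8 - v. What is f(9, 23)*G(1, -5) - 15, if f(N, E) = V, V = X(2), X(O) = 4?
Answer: 37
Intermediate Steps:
V = 4
f(N, E) = 4
f(9, 23)*G(1, -5) - 15 = 4*(8 - 1*(-5)) - 15 = 4*(8 + 5) - 15 = 4*13 - 15 = 52 - 15 = 37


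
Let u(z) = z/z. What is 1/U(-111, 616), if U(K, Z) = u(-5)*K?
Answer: -1/111 ≈ -0.0090090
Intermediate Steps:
u(z) = 1
U(K, Z) = K (U(K, Z) = 1*K = K)
1/U(-111, 616) = 1/(-111) = -1/111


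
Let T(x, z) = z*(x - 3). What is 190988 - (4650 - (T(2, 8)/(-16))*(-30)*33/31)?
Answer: 5775983/31 ≈ 1.8632e+5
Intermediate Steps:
T(x, z) = z*(-3 + x)
190988 - (4650 - (T(2, 8)/(-16))*(-30)*33/31) = 190988 - (4650 - ((8*(-3 + 2))/(-16))*(-30)*33/31) = 190988 - (4650 - ((8*(-1))*(-1/16))*(-30)*33*(1/31)) = 190988 - (4650 - -8*(-1/16)*(-30)*33/31) = 190988 - (4650 - (½)*(-30)*33/31) = 190988 - (4650 - (-15)*33/31) = 190988 - (4650 - 1*(-495/31)) = 190988 - (4650 + 495/31) = 190988 - 1*144645/31 = 190988 - 144645/31 = 5775983/31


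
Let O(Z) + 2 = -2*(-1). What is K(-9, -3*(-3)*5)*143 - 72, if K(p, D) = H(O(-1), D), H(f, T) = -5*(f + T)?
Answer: -32247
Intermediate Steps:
O(Z) = 0 (O(Z) = -2 - 2*(-1) = -2 + 2 = 0)
H(f, T) = -5*T - 5*f (H(f, T) = -5*(T + f) = -5*T - 5*f)
K(p, D) = -5*D (K(p, D) = -5*D - 5*0 = -5*D + 0 = -5*D)
K(-9, -3*(-3)*5)*143 - 72 = -5*(-3*(-3))*5*143 - 72 = -45*5*143 - 72 = -5*45*143 - 72 = -225*143 - 72 = -32175 - 72 = -32247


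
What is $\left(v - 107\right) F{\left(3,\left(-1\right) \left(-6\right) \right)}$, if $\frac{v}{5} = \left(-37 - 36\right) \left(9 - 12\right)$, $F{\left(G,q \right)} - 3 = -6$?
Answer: $-2964$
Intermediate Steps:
$F{\left(G,q \right)} = -3$ ($F{\left(G,q \right)} = 3 - 6 = -3$)
$v = 1095$ ($v = 5 \left(-37 - 36\right) \left(9 - 12\right) = 5 \left(\left(-73\right) \left(-3\right)\right) = 5 \cdot 219 = 1095$)
$\left(v - 107\right) F{\left(3,\left(-1\right) \left(-6\right) \right)} = \left(1095 - 107\right) \left(-3\right) = 988 \left(-3\right) = -2964$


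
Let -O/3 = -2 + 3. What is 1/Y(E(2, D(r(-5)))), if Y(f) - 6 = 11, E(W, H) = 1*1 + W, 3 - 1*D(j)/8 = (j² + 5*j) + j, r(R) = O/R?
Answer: 1/17 ≈ 0.058824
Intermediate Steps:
O = -3 (O = -3*(-2 + 3) = -3*1 = -3)
r(R) = -3/R
D(j) = 24 - 48*j - 8*j² (D(j) = 24 - 8*((j² + 5*j) + j) = 24 - 8*(j² + 6*j) = 24 + (-48*j - 8*j²) = 24 - 48*j - 8*j²)
E(W, H) = 1 + W
Y(f) = 17 (Y(f) = 6 + 11 = 17)
1/Y(E(2, D(r(-5)))) = 1/17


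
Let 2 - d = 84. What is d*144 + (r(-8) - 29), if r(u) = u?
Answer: -11845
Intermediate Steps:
d = -82 (d = 2 - 1*84 = 2 - 84 = -82)
d*144 + (r(-8) - 29) = -82*144 + (-8 - 29) = -11808 - 37 = -11845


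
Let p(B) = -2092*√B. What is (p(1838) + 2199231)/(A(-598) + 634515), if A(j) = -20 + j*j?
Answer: 2199231/992099 - 2092*√1838/992099 ≈ 2.1263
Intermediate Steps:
A(j) = -20 + j²
(p(1838) + 2199231)/(A(-598) + 634515) = (-2092*√1838 + 2199231)/((-20 + (-598)²) + 634515) = (2199231 - 2092*√1838)/((-20 + 357604) + 634515) = (2199231 - 2092*√1838)/(357584 + 634515) = (2199231 - 2092*√1838)/992099 = (2199231 - 2092*√1838)*(1/992099) = 2199231/992099 - 2092*√1838/992099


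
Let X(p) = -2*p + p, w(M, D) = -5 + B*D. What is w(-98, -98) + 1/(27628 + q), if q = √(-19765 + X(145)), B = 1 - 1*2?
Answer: 35494686485/381663147 - I*√19910/763326294 ≈ 93.0 - 1.8485e-7*I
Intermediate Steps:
B = -1 (B = 1 - 2 = -1)
w(M, D) = -5 - D
X(p) = -p
q = I*√19910 (q = √(-19765 - 1*145) = √(-19765 - 145) = √(-19910) = I*√19910 ≈ 141.1*I)
w(-98, -98) + 1/(27628 + q) = (-5 - 1*(-98)) + 1/(27628 + I*√19910) = (-5 + 98) + 1/(27628 + I*√19910) = 93 + 1/(27628 + I*√19910)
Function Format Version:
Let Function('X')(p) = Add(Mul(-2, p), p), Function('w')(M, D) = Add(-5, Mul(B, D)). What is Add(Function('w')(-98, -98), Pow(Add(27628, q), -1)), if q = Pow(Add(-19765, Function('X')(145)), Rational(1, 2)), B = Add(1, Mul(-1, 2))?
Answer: Add(Rational(35494686485, 381663147), Mul(Rational(-1, 763326294), I, Pow(19910, Rational(1, 2)))) ≈ Add(93.000, Mul(-1.8485e-7, I))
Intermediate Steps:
B = -1 (B = Add(1, -2) = -1)
Function('w')(M, D) = Add(-5, Mul(-1, D))
Function('X')(p) = Mul(-1, p)
q = Mul(I, Pow(19910, Rational(1, 2))) (q = Pow(Add(-19765, Mul(-1, 145)), Rational(1, 2)) = Pow(Add(-19765, -145), Rational(1, 2)) = Pow(-19910, Rational(1, 2)) = Mul(I, Pow(19910, Rational(1, 2))) ≈ Mul(141.10, I))
Add(Function('w')(-98, -98), Pow(Add(27628, q), -1)) = Add(Add(-5, Mul(-1, -98)), Pow(Add(27628, Mul(I, Pow(19910, Rational(1, 2)))), -1)) = Add(Add(-5, 98), Pow(Add(27628, Mul(I, Pow(19910, Rational(1, 2)))), -1)) = Add(93, Pow(Add(27628, Mul(I, Pow(19910, Rational(1, 2)))), -1))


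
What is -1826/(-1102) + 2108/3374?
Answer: 2120985/929537 ≈ 2.2818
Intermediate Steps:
-1826/(-1102) + 2108/3374 = -1826*(-1/1102) + 2108*(1/3374) = 913/551 + 1054/1687 = 2120985/929537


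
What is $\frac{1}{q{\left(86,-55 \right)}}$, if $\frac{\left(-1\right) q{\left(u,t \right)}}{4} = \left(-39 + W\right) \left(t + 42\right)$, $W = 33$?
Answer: $- \frac{1}{312} \approx -0.0032051$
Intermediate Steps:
$q{\left(u,t \right)} = 1008 + 24 t$ ($q{\left(u,t \right)} = - 4 \left(-39 + 33\right) \left(t + 42\right) = - 4 \left(- 6 \left(42 + t\right)\right) = - 4 \left(-252 - 6 t\right) = 1008 + 24 t$)
$\frac{1}{q{\left(86,-55 \right)}} = \frac{1}{1008 + 24 \left(-55\right)} = \frac{1}{1008 - 1320} = \frac{1}{-312} = - \frac{1}{312}$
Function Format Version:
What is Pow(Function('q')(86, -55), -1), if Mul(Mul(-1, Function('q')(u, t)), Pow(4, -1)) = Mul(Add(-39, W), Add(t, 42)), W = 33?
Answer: Rational(-1, 312) ≈ -0.0032051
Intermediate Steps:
Function('q')(u, t) = Add(1008, Mul(24, t)) (Function('q')(u, t) = Mul(-4, Mul(Add(-39, 33), Add(t, 42))) = Mul(-4, Mul(-6, Add(42, t))) = Mul(-4, Add(-252, Mul(-6, t))) = Add(1008, Mul(24, t)))
Pow(Function('q')(86, -55), -1) = Pow(Add(1008, Mul(24, -55)), -1) = Pow(Add(1008, -1320), -1) = Pow(-312, -1) = Rational(-1, 312)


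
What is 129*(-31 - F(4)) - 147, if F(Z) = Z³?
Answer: -12402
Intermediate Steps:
129*(-31 - F(4)) - 147 = 129*(-31 - 1*4³) - 147 = 129*(-31 - 1*64) - 147 = 129*(-31 - 64) - 147 = 129*(-95) - 147 = -12255 - 147 = -12402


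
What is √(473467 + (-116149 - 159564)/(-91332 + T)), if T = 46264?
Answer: 3*√26713414116247/22534 ≈ 688.09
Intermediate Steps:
√(473467 + (-116149 - 159564)/(-91332 + T)) = √(473467 + (-116149 - 159564)/(-91332 + 46264)) = √(473467 - 275713/(-45068)) = √(473467 - 275713*(-1/45068)) = √(473467 + 275713/45068) = √(21338486469/45068) = 3*√26713414116247/22534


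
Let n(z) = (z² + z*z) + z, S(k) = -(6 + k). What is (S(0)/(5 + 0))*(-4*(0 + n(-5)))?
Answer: 216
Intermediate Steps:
S(k) = -6 - k
n(z) = z + 2*z² (n(z) = (z² + z²) + z = 2*z² + z = z + 2*z²)
(S(0)/(5 + 0))*(-4*(0 + n(-5))) = ((-6 - 1*0)/(5 + 0))*(-4*(0 - 5*(1 + 2*(-5)))) = ((-6 + 0)/5)*(-4*(0 - 5*(1 - 10))) = ((⅕)*(-6))*(-4*(0 - 5*(-9))) = -(-24)*(0 + 45)/5 = -(-24)*45/5 = -6/5*(-180) = 216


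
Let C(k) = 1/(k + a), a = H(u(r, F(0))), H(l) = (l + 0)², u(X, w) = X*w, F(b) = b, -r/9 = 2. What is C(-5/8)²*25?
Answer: 64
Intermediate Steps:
r = -18 (r = -9*2 = -18)
H(l) = l²
a = 0 (a = (-18*0)² = 0² = 0)
C(k) = 1/k (C(k) = 1/(k + 0) = 1/k)
C(-5/8)²*25 = (1/(-5/8))²*25 = (-8/5)²*25 = (64/25)*25 = 64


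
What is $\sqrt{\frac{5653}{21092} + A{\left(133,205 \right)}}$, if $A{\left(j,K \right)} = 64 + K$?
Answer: $\frac{\sqrt{29947481473}}{10546} \approx 16.409$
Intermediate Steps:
$\sqrt{\frac{5653}{21092} + A{\left(133,205 \right)}} = \sqrt{\frac{5653}{21092} + \left(64 + 205\right)} = \sqrt{5653 \cdot \frac{1}{21092} + 269} = \sqrt{\frac{5653}{21092} + 269} = \sqrt{\frac{5679401}{21092}} = \frac{\sqrt{29947481473}}{10546}$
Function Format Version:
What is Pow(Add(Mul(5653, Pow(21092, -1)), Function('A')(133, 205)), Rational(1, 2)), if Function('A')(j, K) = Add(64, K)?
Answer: Mul(Rational(1, 10546), Pow(29947481473, Rational(1, 2))) ≈ 16.409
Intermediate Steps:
Pow(Add(Mul(5653, Pow(21092, -1)), Function('A')(133, 205)), Rational(1, 2)) = Pow(Add(Mul(5653, Pow(21092, -1)), Add(64, 205)), Rational(1, 2)) = Pow(Add(Mul(5653, Rational(1, 21092)), 269), Rational(1, 2)) = Pow(Add(Rational(5653, 21092), 269), Rational(1, 2)) = Pow(Rational(5679401, 21092), Rational(1, 2)) = Mul(Rational(1, 10546), Pow(29947481473, Rational(1, 2)))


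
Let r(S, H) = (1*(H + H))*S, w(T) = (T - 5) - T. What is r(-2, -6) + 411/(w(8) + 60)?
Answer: 1731/55 ≈ 31.473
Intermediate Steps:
w(T) = -5 (w(T) = (-5 + T) - T = -5)
r(S, H) = 2*H*S (r(S, H) = (1*(2*H))*S = (2*H)*S = 2*H*S)
r(-2, -6) + 411/(w(8) + 60) = 2*(-6)*(-2) + 411/(-5 + 60) = 24 + 411/55 = 1731/55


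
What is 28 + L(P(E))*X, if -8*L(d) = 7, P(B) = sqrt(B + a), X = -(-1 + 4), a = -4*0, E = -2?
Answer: 245/8 ≈ 30.625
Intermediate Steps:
a = 0
X = -3 (X = -1*3 = -3)
P(B) = sqrt(B) (P(B) = sqrt(B + 0) = sqrt(B))
L(d) = -7/8 (L(d) = -1/8*7 = -7/8)
28 + L(P(E))*X = 28 - 7/8*(-3) = 28 + 21/8 = 245/8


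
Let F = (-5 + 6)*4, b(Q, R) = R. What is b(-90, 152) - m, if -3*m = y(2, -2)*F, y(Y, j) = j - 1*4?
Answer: 144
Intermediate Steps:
y(Y, j) = -4 + j (y(Y, j) = j - 4 = -4 + j)
F = 4 (F = 1*4 = 4)
m = 8 (m = -(-4 - 2)*4/3 = -(-2)*4 = -⅓*(-24) = 8)
b(-90, 152) - m = 152 - 1*8 = 152 - 8 = 144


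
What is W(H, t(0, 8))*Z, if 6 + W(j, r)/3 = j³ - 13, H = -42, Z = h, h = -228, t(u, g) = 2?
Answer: 50689188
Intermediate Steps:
Z = -228
W(j, r) = -57 + 3*j³ (W(j, r) = -18 + 3*(j³ - 13) = -18 + 3*(-13 + j³) = -18 + (-39 + 3*j³) = -57 + 3*j³)
W(H, t(0, 8))*Z = (-57 + 3*(-42)³)*(-228) = (-57 + 3*(-74088))*(-228) = (-57 - 222264)*(-228) = -222321*(-228) = 50689188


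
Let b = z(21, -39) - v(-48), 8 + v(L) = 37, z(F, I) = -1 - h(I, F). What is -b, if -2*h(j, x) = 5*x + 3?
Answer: -24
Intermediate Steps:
h(j, x) = -3/2 - 5*x/2 (h(j, x) = -(5*x + 3)/2 = -(3 + 5*x)/2 = -3/2 - 5*x/2)
z(F, I) = 1/2 + 5*F/2 (z(F, I) = -1 - (-3/2 - 5*F/2) = -1 + (3/2 + 5*F/2) = 1/2 + 5*F/2)
v(L) = 29 (v(L) = -8 + 37 = 29)
b = 24 (b = (1/2 + (5/2)*21) - 1*29 = (1/2 + 105/2) - 29 = 53 - 29 = 24)
-b = -1*24 = -24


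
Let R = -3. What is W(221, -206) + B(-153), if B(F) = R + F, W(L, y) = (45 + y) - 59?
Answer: -376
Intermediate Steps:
W(L, y) = -14 + y
B(F) = -3 + F
W(221, -206) + B(-153) = (-14 - 206) + (-3 - 153) = -220 - 156 = -376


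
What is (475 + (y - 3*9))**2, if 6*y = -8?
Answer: 1795600/9 ≈ 1.9951e+5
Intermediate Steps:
y = -4/3 (y = (1/6)*(-8) = -4/3 ≈ -1.3333)
(475 + (y - 3*9))**2 = (475 + (-4/3 - 3*9))**2 = (475 + (-4/3 - 27))**2 = (475 - 85/3)**2 = (1340/3)**2 = 1795600/9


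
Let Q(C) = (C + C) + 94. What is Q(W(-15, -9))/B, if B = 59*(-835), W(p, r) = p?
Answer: -64/49265 ≈ -0.0012991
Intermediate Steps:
Q(C) = 94 + 2*C (Q(C) = 2*C + 94 = 94 + 2*C)
B = -49265
Q(W(-15, -9))/B = (94 + 2*(-15))/(-49265) = (94 - 30)*(-1/49265) = 64*(-1/49265) = -64/49265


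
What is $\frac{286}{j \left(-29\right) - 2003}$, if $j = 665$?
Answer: $- \frac{143}{10644} \approx -0.013435$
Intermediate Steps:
$\frac{286}{j \left(-29\right) - 2003} = \frac{286}{665 \left(-29\right) - 2003} = \frac{286}{-19285 - 2003} = \frac{286}{-21288} = 286 \left(- \frac{1}{21288}\right) = - \frac{143}{10644}$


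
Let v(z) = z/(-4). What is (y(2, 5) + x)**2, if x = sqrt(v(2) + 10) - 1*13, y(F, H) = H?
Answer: (16 - sqrt(38))**2/4 ≈ 24.185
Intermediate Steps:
v(z) = -z/4 (v(z) = z*(-1/4) = -z/4)
x = -13 + sqrt(38)/2 (x = sqrt(-1/4*2 + 10) - 1*13 = sqrt(-1/2 + 10) - 13 = sqrt(19/2) - 13 = sqrt(38)/2 - 13 = -13 + sqrt(38)/2 ≈ -9.9178)
(y(2, 5) + x)**2 = (5 + (-13 + sqrt(38)/2))**2 = (-8 + sqrt(38)/2)**2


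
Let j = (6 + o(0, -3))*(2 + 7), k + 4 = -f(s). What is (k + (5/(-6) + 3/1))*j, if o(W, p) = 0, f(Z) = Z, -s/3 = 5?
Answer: 711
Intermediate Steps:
s = -15 (s = -3*5 = -15)
k = 11 (k = -4 - 1*(-15) = -4 + 15 = 11)
j = 54 (j = (6 + 0)*(2 + 7) = 6*9 = 54)
(k + (5/(-6) + 3/1))*j = (11 + (5/(-6) + 3/1))*54 = (11 + (5*(-⅙) + 3*1))*54 = (11 + (-⅚ + 3))*54 = (11 + 13/6)*54 = (79/6)*54 = 711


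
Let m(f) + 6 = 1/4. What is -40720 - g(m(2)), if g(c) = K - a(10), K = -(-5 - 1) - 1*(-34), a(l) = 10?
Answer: -40750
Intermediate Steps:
m(f) = -23/4 (m(f) = -6 + 1/4 = -23/4)
K = 40 (K = -1*(-6) + 34 = 6 + 34 = 40)
g(c) = 30 (g(c) = 40 - 1*10 = 40 - 10 = 30)
-40720 - g(m(2)) = -40720 - 1*30 = -40720 - 30 = -40750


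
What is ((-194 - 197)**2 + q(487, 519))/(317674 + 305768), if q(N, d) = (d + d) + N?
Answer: 77203/311721 ≈ 0.24767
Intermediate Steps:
q(N, d) = N + 2*d (q(N, d) = 2*d + N = N + 2*d)
((-194 - 197)**2 + q(487, 519))/(317674 + 305768) = ((-194 - 197)**2 + (487 + 2*519))/(317674 + 305768) = ((-391)**2 + (487 + 1038))/623442 = (152881 + 1525)*(1/623442) = 154406*(1/623442) = 77203/311721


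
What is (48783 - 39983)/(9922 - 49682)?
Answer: -110/497 ≈ -0.22133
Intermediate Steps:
(48783 - 39983)/(9922 - 49682) = 8800/(-39760) = 8800*(-1/39760) = -110/497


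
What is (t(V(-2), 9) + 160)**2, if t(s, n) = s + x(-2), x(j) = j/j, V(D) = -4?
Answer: 24649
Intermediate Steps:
x(j) = 1
t(s, n) = 1 + s (t(s, n) = s + 1 = 1 + s)
(t(V(-2), 9) + 160)**2 = ((1 - 4) + 160)**2 = (-3 + 160)**2 = 157**2 = 24649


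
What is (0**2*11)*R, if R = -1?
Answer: 0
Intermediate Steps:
(0**2*11)*R = (0**2*11)*(-1) = (0*11)*(-1) = 0*(-1) = 0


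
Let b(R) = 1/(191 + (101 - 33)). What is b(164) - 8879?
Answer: -2299660/259 ≈ -8879.0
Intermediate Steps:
b(R) = 1/259 (b(R) = 1/(191 + 68) = 1/259)
b(164) - 8879 = 1/259 - 8879 = -2299660/259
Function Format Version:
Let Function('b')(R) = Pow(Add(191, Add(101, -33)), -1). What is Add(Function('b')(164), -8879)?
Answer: Rational(-2299660, 259) ≈ -8879.0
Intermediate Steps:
Function('b')(R) = Rational(1, 259) (Function('b')(R) = Pow(Add(191, 68), -1) = Pow(259, -1) = Rational(1, 259))
Add(Function('b')(164), -8879) = Add(Rational(1, 259), -8879) = Rational(-2299660, 259)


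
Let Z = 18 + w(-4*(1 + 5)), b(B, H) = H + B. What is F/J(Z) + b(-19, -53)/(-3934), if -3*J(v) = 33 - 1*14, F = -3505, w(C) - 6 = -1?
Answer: 20683689/37373 ≈ 553.44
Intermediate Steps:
b(B, H) = B + H
w(C) = 5 (w(C) = 6 - 1 = 5)
Z = 23 (Z = 18 + 5 = 23)
J(v) = -19/3 (J(v) = -(33 - 1*14)/3 = -(33 - 14)/3 = -1/3*19 = -19/3)
F/J(Z) + b(-19, -53)/(-3934) = -3505/(-19/3) + (-19 - 53)/(-3934) = -3505*(-3/19) - 72*(-1/3934) = 10515/19 + 36/1967 = 20683689/37373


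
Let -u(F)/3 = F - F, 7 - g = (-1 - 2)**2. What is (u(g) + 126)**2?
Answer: 15876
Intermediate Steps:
g = -2 (g = 7 - (-1 - 2)**2 = 7 - 1*(-3)**2 = 7 - 1*9 = 7 - 9 = -2)
u(F) = 0 (u(F) = -3*(F - F) = -3*0 = 0)
(u(g) + 126)**2 = (0 + 126)**2 = 126**2 = 15876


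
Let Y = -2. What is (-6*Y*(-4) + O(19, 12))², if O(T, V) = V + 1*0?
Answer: 1296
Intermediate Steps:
O(T, V) = V (O(T, V) = V + 0 = V)
(-6*Y*(-4) + O(19, 12))² = (-6*(-2)*(-4) + 12)² = (12*(-4) + 12)² = (-48 + 12)² = (-36)² = 1296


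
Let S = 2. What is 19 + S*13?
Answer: 45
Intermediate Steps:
19 + S*13 = 19 + 2*13 = 19 + 26 = 45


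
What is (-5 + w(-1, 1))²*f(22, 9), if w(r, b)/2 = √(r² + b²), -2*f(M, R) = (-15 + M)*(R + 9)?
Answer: -2079 + 1260*√2 ≈ -297.09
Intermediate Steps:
f(M, R) = -(-15 + M)*(9 + R)/2 (f(M, R) = -(-15 + M)*(R + 9)/2 = -(-15 + M)*(9 + R)/2)
w(r, b) = 2*√(b² + r²) (w(r, b) = 2*√(r² + b²) = 2*√(b² + r²))
(-5 + w(-1, 1))²*f(22, 9) = (-5 + 2*√(1² + (-1)²))²*(135/2 - 9/2*22 + (15/2)*9 - ½*22*9) = (-5 + 2*√(1 + 1))²*(135/2 - 99 + 135/2 - 99) = (-5 + 2*√2)²*(-63) = -63*(-5 + 2*√2)²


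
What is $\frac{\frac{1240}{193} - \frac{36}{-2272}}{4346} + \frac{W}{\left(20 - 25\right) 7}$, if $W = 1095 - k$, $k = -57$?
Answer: $- \frac{548817929413}{16674906640} \approx -32.913$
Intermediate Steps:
$W = 1152$ ($W = 1095 - -57 = 1095 + 57 = 1152$)
$\frac{\frac{1240}{193} - \frac{36}{-2272}}{4346} + \frac{W}{\left(20 - 25\right) 7} = \frac{\frac{1240}{193} - \frac{36}{-2272}}{4346} + \frac{1152}{\left(20 - 25\right) 7} = \left(1240 \cdot \frac{1}{193} - - \frac{9}{568}\right) \frac{1}{4346} + \frac{1152}{\left(-5\right) 7} = \left(\frac{1240}{193} + \frac{9}{568}\right) \frac{1}{4346} + \frac{1152}{-35} = \frac{706057}{109624} \cdot \frac{1}{4346} + 1152 \left(- \frac{1}{35}\right) = \frac{706057}{476425904} - \frac{1152}{35} = - \frac{548817929413}{16674906640}$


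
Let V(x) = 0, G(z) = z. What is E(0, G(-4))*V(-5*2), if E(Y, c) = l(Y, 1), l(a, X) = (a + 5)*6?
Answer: 0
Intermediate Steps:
l(a, X) = 30 + 6*a (l(a, X) = (5 + a)*6 = 30 + 6*a)
E(Y, c) = 30 + 6*Y
E(0, G(-4))*V(-5*2) = (30 + 6*0)*0 = (30 + 0)*0 = 30*0 = 0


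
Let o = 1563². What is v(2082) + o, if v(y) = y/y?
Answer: 2442970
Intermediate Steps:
o = 2442969
v(y) = 1
v(2082) + o = 1 + 2442969 = 2442970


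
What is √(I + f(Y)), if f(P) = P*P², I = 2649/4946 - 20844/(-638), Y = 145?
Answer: √7589240703257377582/1577774 ≈ 1746.0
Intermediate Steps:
I = 52392243/1577774 (I = 2649*(1/4946) - 20844*(-1/638) = 2649/4946 + 10422/319 = 52392243/1577774 ≈ 33.206)
f(P) = P³
√(I + f(Y)) = √(52392243/1577774 + 145³) = √(52392243/1577774 + 3048625) = √(4810093652993/1577774) = √7589240703257377582/1577774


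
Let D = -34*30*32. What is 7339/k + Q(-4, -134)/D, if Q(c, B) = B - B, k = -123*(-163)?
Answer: 179/489 ≈ 0.36605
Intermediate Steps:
k = 20049
D = -32640 (D = -1020*32 = -32640)
Q(c, B) = 0
7339/k + Q(-4, -134)/D = 7339/20049 + 0/(-32640) = 7339*(1/20049) + 0*(-1/32640) = 179/489 + 0 = 179/489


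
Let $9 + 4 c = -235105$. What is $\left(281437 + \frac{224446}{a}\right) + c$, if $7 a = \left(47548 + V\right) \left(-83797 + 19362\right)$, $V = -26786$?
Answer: $\frac{42553203102839}{191114210} \approx 2.2266 \cdot 10^{5}$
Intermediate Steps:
$c = - \frac{117557}{2}$ ($c = - \frac{9}{4} + \frac{1}{4} \left(-235105\right) = - \frac{9}{4} - \frac{235105}{4} = - \frac{117557}{2} \approx -58779.0$)
$a = -191114210$ ($a = \frac{\left(47548 - 26786\right) \left(-83797 + 19362\right)}{7} = \frac{20762 \left(-64435\right)}{7} = \frac{1}{7} \left(-1337799470\right) = -191114210$)
$\left(281437 + \frac{224446}{a}\right) + c = \left(281437 + \frac{224446}{-191114210}\right) - \frac{117557}{2} = \left(281437 + 224446 \left(- \frac{1}{191114210}\right)\right) - \frac{117557}{2} = \left(281437 - \frac{112223}{95557105}\right) - \frac{117557}{2} = \frac{26893304847662}{95557105} - \frac{117557}{2} = \frac{42553203102839}{191114210}$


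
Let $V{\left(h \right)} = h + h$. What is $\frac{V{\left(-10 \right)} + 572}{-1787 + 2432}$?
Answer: $\frac{184}{215} \approx 0.85581$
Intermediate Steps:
$V{\left(h \right)} = 2 h$
$\frac{V{\left(-10 \right)} + 572}{-1787 + 2432} = \frac{2 \left(-10\right) + 572}{-1787 + 2432} = \frac{-20 + 572}{645} = 552 \cdot \frac{1}{645} = \frac{184}{215}$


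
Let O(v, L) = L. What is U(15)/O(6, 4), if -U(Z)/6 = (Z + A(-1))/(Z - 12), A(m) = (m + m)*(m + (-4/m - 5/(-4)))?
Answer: -13/4 ≈ -3.2500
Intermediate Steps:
A(m) = 2*m*(5/4 + m - 4/m) (A(m) = (2*m)*(m + (-4/m - 5*(-¼))) = (2*m)*(m + (-4/m + 5/4)) = (2*m)*(m + (5/4 - 4/m)) = (2*m)*(5/4 + m - 4/m) = 2*m*(5/4 + m - 4/m))
U(Z) = -6*(-17/2 + Z)/(-12 + Z) (U(Z) = -6*(Z + (-8 + 2*(-1)² + (5/2)*(-1)))/(Z - 12) = -6*(Z + (-8 + 2*1 - 5/2))/(-12 + Z) = -6*(Z + (-8 + 2 - 5/2))/(-12 + Z) = -6*(Z - 17/2)/(-12 + Z) = -6*(-17/2 + Z)/(-12 + Z))
U(15)/O(6, 4) = (3*(17 - 2*15)/(-12 + 15))/4 = (3*(17 - 30)/3)*(¼) = (3*(⅓)*(-13))*(¼) = -13*¼ = -13/4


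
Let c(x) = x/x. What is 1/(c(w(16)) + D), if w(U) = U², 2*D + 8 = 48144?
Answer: 1/24069 ≈ 4.1547e-5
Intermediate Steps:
D = 24068 (D = -4 + (½)*48144 = -4 + 24072 = 24068)
c(x) = 1
1/(c(w(16)) + D) = 1/(1 + 24068) = 1/24069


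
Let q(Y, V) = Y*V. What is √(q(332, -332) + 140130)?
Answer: √29906 ≈ 172.93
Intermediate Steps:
q(Y, V) = V*Y
√(q(332, -332) + 140130) = √(-332*332 + 140130) = √(-110224 + 140130) = √29906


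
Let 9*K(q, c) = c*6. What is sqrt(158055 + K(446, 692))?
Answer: sqrt(1426647)/3 ≈ 398.14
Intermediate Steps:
K(q, c) = 2*c/3 (K(q, c) = (c*6)/9 = (6*c)/9 = 2*c/3)
sqrt(158055 + K(446, 692)) = sqrt(158055 + (2/3)*692) = sqrt(158055 + 1384/3) = sqrt(475549/3) = sqrt(1426647)/3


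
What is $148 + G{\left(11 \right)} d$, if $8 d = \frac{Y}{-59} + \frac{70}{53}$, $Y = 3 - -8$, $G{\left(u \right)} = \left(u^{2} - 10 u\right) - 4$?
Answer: $\frac{3727197}{25016} \approx 148.99$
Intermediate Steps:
$G{\left(u \right)} = -4 + u^{2} - 10 u$
$Y = 11$ ($Y = 3 + 8 = 11$)
$d = \frac{3547}{25016}$ ($d = \frac{\frac{11}{-59} + \frac{70}{53}}{8} = \frac{11 \left(- \frac{1}{59}\right) + 70 \cdot \frac{1}{53}}{8} = \frac{- \frac{11}{59} + \frac{70}{53}}{8} = \frac{1}{8} \cdot \frac{3547}{3127} = \frac{3547}{25016} \approx 0.14179$)
$148 + G{\left(11 \right)} d = 148 + \left(-4 + 11^{2} - 110\right) \frac{3547}{25016} = 148 + \left(-4 + 121 - 110\right) \frac{3547}{25016} = 148 + 7 \cdot \frac{3547}{25016} = 148 + \frac{24829}{25016} = \frac{3727197}{25016}$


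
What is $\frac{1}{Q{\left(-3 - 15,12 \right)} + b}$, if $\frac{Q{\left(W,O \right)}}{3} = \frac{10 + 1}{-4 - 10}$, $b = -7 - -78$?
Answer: $\frac{14}{961} \approx 0.014568$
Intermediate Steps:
$b = 71$ ($b = -7 + 78 = 71$)
$Q{\left(W,O \right)} = - \frac{33}{14}$ ($Q{\left(W,O \right)} = 3 \frac{10 + 1}{-4 - 10} = 3 \frac{11}{-14} = 3 \cdot 11 \left(- \frac{1}{14}\right) = 3 \left(- \frac{11}{14}\right) = - \frac{33}{14}$)
$\frac{1}{Q{\left(-3 - 15,12 \right)} + b} = \frac{1}{- \frac{33}{14} + 71} = \frac{1}{\frac{961}{14}} = \frac{14}{961}$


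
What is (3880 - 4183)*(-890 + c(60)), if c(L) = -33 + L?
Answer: 261489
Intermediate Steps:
(3880 - 4183)*(-890 + c(60)) = (3880 - 4183)*(-890 + (-33 + 60)) = -303*(-890 + 27) = -303*(-863) = 261489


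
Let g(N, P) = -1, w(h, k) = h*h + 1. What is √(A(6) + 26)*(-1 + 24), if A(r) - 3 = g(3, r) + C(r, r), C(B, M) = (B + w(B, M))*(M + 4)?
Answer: 23*√458 ≈ 492.22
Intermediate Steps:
w(h, k) = 1 + h² (w(h, k) = h² + 1 = 1 + h²)
C(B, M) = (4 + M)*(1 + B + B²) (C(B, M) = (B + (1 + B²))*(M + 4) = (1 + B + B²)*(4 + M) = (4 + M)*(1 + B + B²))
A(r) = 6 + 4*r + 5*r² + r*(1 + r²) (A(r) = 3 + (-1 + (4 + 4*r + 4*r² + r*r + r*(1 + r²))) = 3 + (-1 + (4 + 4*r + 4*r² + r² + r*(1 + r²))) = 3 + (-1 + (4 + 4*r + 5*r² + r*(1 + r²))) = 3 + (3 + 4*r + 5*r² + r*(1 + r²)) = 6 + 4*r + 5*r² + r*(1 + r²))
√(A(6) + 26)*(-1 + 24) = √((6 + 6³ + 5*6 + 5*6²) + 26)*(-1 + 24) = √((6 + 216 + 30 + 5*36) + 26)*23 = √((6 + 216 + 30 + 180) + 26)*23 = √(432 + 26)*23 = √458*23 = 23*√458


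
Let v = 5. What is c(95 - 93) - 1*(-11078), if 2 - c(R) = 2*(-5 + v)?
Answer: 11080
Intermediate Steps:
c(R) = 2 (c(R) = 2 - 2*(-5 + 5) = 2 - 2*0 = 2 - 1*0 = 2 + 0 = 2)
c(95 - 93) - 1*(-11078) = 2 - 1*(-11078) = 2 + 11078 = 11080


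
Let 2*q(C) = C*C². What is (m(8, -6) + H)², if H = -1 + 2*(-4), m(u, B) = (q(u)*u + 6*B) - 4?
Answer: 3996001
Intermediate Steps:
q(C) = C³/2 (q(C) = (C*C²)/2 = C³/2)
m(u, B) = -4 + u⁴/2 + 6*B (m(u, B) = ((u³/2)*u + 6*B) - 4 = (u⁴/2 + 6*B) - 4 = -4 + u⁴/2 + 6*B)
H = -9 (H = -1 - 8 = -9)
(m(8, -6) + H)² = ((-4 + (½)*8⁴ + 6*(-6)) - 9)² = ((-4 + (½)*4096 - 36) - 9)² = ((-4 + 2048 - 36) - 9)² = (2008 - 9)² = 1999² = 3996001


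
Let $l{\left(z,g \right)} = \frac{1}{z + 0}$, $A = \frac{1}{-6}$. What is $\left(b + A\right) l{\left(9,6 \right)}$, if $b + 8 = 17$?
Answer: $\frac{53}{54} \approx 0.98148$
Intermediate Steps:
$b = 9$ ($b = -8 + 17 = 9$)
$A = - \frac{1}{6} \approx -0.16667$
$l{\left(z,g \right)} = \frac{1}{z}$
$\left(b + A\right) l{\left(9,6 \right)} = \frac{9 - \frac{1}{6}}{9} = \frac{53}{6} \cdot \frac{1}{9} = \frac{53}{54}$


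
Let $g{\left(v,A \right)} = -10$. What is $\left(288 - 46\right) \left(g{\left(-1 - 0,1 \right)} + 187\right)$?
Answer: $42834$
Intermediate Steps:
$\left(288 - 46\right) \left(g{\left(-1 - 0,1 \right)} + 187\right) = \left(288 - 46\right) \left(-10 + 187\right) = 242 \cdot 177 = 42834$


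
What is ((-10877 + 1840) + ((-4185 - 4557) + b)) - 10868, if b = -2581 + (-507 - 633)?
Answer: -32368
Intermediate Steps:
b = -3721 (b = -2581 - 1140 = -3721)
((-10877 + 1840) + ((-4185 - 4557) + b)) - 10868 = ((-10877 + 1840) + ((-4185 - 4557) - 3721)) - 10868 = (-9037 + (-8742 - 3721)) - 10868 = (-9037 - 12463) - 10868 = -21500 - 10868 = -32368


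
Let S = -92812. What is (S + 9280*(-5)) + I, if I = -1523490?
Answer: -1662702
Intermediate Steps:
(S + 9280*(-5)) + I = (-92812 + 9280*(-5)) - 1523490 = (-92812 - 46400) - 1523490 = -139212 - 1523490 = -1662702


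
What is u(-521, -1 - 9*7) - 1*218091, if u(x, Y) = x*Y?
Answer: -184747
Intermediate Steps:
u(x, Y) = Y*x
u(-521, -1 - 9*7) - 1*218091 = (-1 - 9*7)*(-521) - 1*218091 = (-1 - 63)*(-521) - 218091 = -64*(-521) - 218091 = 33344 - 218091 = -184747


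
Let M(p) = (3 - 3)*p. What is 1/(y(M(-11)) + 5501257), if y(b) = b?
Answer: 1/5501257 ≈ 1.8178e-7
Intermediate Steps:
M(p) = 0 (M(p) = 0*p = 0)
1/(y(M(-11)) + 5501257) = 1/(0 + 5501257) = 1/5501257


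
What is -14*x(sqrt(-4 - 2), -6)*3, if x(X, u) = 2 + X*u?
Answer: -84 + 252*I*sqrt(6) ≈ -84.0 + 617.27*I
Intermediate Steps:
-14*x(sqrt(-4 - 2), -6)*3 = -14*(2 + sqrt(-4 - 2)*(-6))*3 = -14*(2 + sqrt(-6)*(-6))*3 = -14*(2 + (I*sqrt(6))*(-6))*3 = -14*(2 - 6*I*sqrt(6))*3 = (-28 + 84*I*sqrt(6))*3 = -84 + 252*I*sqrt(6)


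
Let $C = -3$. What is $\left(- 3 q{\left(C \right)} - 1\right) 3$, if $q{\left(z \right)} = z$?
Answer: $24$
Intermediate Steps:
$\left(- 3 q{\left(C \right)} - 1\right) 3 = \left(\left(-3\right) \left(-3\right) - 1\right) 3 = \left(9 - 1\right) 3 = 8 \cdot 3 = 24$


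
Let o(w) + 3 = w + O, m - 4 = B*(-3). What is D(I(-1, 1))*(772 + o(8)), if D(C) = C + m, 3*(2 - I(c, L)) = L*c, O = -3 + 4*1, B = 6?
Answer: -27230/3 ≈ -9076.7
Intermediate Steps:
O = 1 (O = -3 + 4 = 1)
m = -14 (m = 4 + 6*(-3) = 4 - 18 = -14)
I(c, L) = 2 - L*c/3
o(w) = -2 + w (o(w) = -3 + (w + 1) = -3 + (1 + w) = -2 + w)
D(C) = -14 + C (D(C) = C - 14 = -14 + C)
D(I(-1, 1))*(772 + o(8)) = (-14 + (2 - ⅓*1*(-1)))*(772 + (-2 + 8)) = (-14 + (2 + ⅓))*(772 + 6) = (-14 + 7/3)*778 = -35/3*778 = -27230/3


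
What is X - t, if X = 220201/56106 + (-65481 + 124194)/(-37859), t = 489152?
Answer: -1039011062760127/2124117054 ≈ -4.8915e+5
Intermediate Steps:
X = 5042438081/2124117054 (X = 220201*(1/56106) + 58713*(-1/37859) = 220201/56106 - 58713/37859 = 5042438081/2124117054 ≈ 2.3739)
X - t = 5042438081/2124117054 - 1*489152 = 5042438081/2124117054 - 489152 = -1039011062760127/2124117054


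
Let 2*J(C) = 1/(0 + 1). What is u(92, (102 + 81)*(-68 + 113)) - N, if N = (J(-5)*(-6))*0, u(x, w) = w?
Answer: 8235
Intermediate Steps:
J(C) = ½ (J(C) = 1/(2*(0 + 1)) = (½)/1 = (½)*1 = ½)
N = 0 (N = ((½)*(-6))*0 = -3*0 = 0)
u(92, (102 + 81)*(-68 + 113)) - N = (102 + 81)*(-68 + 113) - 1*0 = 183*45 + 0 = 8235 + 0 = 8235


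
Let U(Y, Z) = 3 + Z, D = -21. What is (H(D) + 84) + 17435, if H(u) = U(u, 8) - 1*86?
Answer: 17444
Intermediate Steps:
H(u) = -75 (H(u) = (3 + 8) - 1*86 = 11 - 86 = -75)
(H(D) + 84) + 17435 = (-75 + 84) + 17435 = 9 + 17435 = 17444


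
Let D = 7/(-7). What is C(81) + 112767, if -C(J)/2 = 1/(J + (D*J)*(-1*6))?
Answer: 63938887/567 ≈ 1.1277e+5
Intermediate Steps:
D = -1 (D = 7*(-⅐) = -1)
C(J) = -2/(7*J) (C(J) = -2/(J + (-J)*(-1*6)) = -2/(J - J*(-6)) = -2/(J + 6*J) = -2*1/(7*J) = -2/(7*J))
C(81) + 112767 = -2/7/81 + 112767 = -2/7*1/81 + 112767 = -2/567 + 112767 = 63938887/567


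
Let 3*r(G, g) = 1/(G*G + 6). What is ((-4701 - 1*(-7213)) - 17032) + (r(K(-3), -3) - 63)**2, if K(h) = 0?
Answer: -3420791/324 ≈ -10558.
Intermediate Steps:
r(G, g) = 1/(3*(6 + G**2)) (r(G, g) = 1/(3*(G*G + 6)) = 1/(3*(G**2 + 6)) = 1/(3*(6 + G**2)))
((-4701 - 1*(-7213)) - 17032) + (r(K(-3), -3) - 63)**2 = ((-4701 - 1*(-7213)) - 17032) + (1/(3*(6 + 0**2)) - 63)**2 = ((-4701 + 7213) - 17032) + (1/(3*(6 + 0)) - 63)**2 = (2512 - 17032) + ((1/3)/6 - 63)**2 = -14520 + ((1/3)*(1/6) - 63)**2 = -14520 + (1/18 - 63)**2 = -14520 + (-1133/18)**2 = -14520 + 1283689/324 = -3420791/324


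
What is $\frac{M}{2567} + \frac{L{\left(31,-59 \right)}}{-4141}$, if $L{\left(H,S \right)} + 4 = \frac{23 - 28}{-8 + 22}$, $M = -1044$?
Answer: $- \frac{60368269}{148819258} \approx -0.40565$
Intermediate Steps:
$L{\left(H,S \right)} = - \frac{61}{14}$ ($L{\left(H,S \right)} = -4 + \frac{23 - 28}{-8 + 22} = -4 - \frac{5}{14} = - \frac{61}{14}$)
$\frac{M}{2567} + \frac{L{\left(31,-59 \right)}}{-4141} = - \frac{1044}{2567} - \frac{61}{14 \left(-4141\right)} = \left(-1044\right) \frac{1}{2567} - - \frac{61}{57974} = - \frac{1044}{2567} + \frac{61}{57974} = - \frac{60368269}{148819258}$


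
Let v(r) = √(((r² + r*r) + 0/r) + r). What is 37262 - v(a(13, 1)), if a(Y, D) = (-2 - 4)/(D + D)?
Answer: 37262 - √15 ≈ 37258.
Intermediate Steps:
a(Y, D) = -3/D (a(Y, D) = -6*1/(2*D) = -3/D)
v(r) = √(r + 2*r²) (v(r) = √(((r² + r²) + 0) + r) = √((2*r² + 0) + r) = √(2*r² + r) = √(r + 2*r²))
37262 - v(a(13, 1)) = 37262 - √((-3/1)*(1 + 2*(-3/1))) = 37262 - √((-3*1)*(1 + 2*(-3*1))) = 37262 - √(-3*(1 + 2*(-3))) = 37262 - √(-3*(1 - 6)) = 37262 - √(-3*(-5)) = 37262 - √15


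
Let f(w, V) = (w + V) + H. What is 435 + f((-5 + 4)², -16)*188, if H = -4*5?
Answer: -6145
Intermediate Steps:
H = -20
f(w, V) = -20 + V + w (f(w, V) = (w + V) - 20 = (V + w) - 20 = -20 + V + w)
435 + f((-5 + 4)², -16)*188 = 435 + (-20 - 16 + (-5 + 4)²)*188 = 435 + (-20 - 16 + (-1)²)*188 = 435 + (-20 - 16 + 1)*188 = 435 - 35*188 = 435 - 6580 = -6145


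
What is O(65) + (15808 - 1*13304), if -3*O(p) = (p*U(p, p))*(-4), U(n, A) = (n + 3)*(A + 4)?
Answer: 409144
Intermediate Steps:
U(n, A) = (3 + n)*(4 + A)
O(p) = 4*p*(12 + p² + 7*p)/3 (O(p) = -p*(12 + 3*p + 4*p + p*p)*(-4)/3 = -p*(12 + 3*p + 4*p + p²)*(-4)/3 = -p*(12 + p² + 7*p)*(-4)/3 = -(-4)*p*(12 + p² + 7*p)/3 = 4*p*(12 + p² + 7*p)/3)
O(65) + (15808 - 1*13304) = (4/3)*65*(12 + 65² + 7*65) + (15808 - 1*13304) = (4/3)*65*(12 + 4225 + 455) + (15808 - 13304) = (4/3)*65*4692 + 2504 = 406640 + 2504 = 409144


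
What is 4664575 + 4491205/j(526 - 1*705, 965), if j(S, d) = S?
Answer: 830467720/179 ≈ 4.6395e+6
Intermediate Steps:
4664575 + 4491205/j(526 - 1*705, 965) = 4664575 + 4491205/(526 - 1*705) = 4664575 + 4491205/(526 - 705) = 4664575 + 4491205/(-179) = 4664575 + 4491205*(-1/179) = 4664575 - 4491205/179 = 830467720/179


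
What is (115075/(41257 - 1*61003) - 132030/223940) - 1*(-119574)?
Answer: 13217954856097/110547981 ≈ 1.1957e+5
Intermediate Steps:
(115075/(41257 - 1*61003) - 132030/223940) - 1*(-119574) = (115075/(41257 - 61003) - 132030*1/223940) + 119574 = (115075/(-19746) - 13203/22394) + 119574 = (115075*(-1/19746) - 13203/22394) + 119574 = (-115075/19746 - 13203/22394) + 119574 = -709423997/110547981 + 119574 = 13217954856097/110547981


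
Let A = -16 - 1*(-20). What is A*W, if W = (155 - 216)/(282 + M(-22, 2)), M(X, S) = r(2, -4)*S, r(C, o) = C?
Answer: -122/143 ≈ -0.85315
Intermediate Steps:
M(X, S) = 2*S
W = -61/286 (W = (155 - 216)/(282 + 2*2) = -61/(282 + 4) = -61/286 ≈ -0.21329)
A = 4 (A = -16 + 20 = 4)
A*W = 4*(-61/286) = -122/143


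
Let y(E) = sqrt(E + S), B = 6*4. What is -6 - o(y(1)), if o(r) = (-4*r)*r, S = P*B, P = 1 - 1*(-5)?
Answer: 574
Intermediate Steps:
P = 6 (P = 1 + 5 = 6)
B = 24
S = 144 (S = 6*24 = 144)
y(E) = sqrt(144 + E) (y(E) = sqrt(E + 144) = sqrt(144 + E))
o(r) = -4*r**2
-6 - o(y(1)) = -6 - (-4)*(sqrt(144 + 1))**2 = -6 - (-4)*(sqrt(145))**2 = -6 - (-4)*145 = -6 - 1*(-580) = -6 + 580 = 574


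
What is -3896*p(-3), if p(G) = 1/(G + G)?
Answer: 1948/3 ≈ 649.33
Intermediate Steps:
p(G) = 1/(2*G)
-3896*p(-3) = -1948/(-3) = -1948*(-1)/3 = -3896*(-1/6) = 1948/3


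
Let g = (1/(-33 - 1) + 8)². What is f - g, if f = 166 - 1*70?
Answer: 37535/1156 ≈ 32.470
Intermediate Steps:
f = 96 (f = 166 - 70 = 96)
g = 73441/1156 (g = (1/(-34) + 8)² = (-1/34 + 8)² = (271/34)² = 73441/1156 ≈ 63.530)
f - g = 96 - 1*73441/1156 = 96 - 73441/1156 = 37535/1156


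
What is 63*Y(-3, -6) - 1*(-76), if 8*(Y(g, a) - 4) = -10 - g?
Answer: 2183/8 ≈ 272.88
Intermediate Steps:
Y(g, a) = 11/4 - g/8 (Y(g, a) = 4 + (-10 - g)/8 = 4 + (-5/4 - g/8) = 11/4 - g/8)
63*Y(-3, -6) - 1*(-76) = 63*(11/4 - 1/8*(-3)) - 1*(-76) = 63*(11/4 + 3/8) + 76 = 63*(25/8) + 76 = 1575/8 + 76 = 2183/8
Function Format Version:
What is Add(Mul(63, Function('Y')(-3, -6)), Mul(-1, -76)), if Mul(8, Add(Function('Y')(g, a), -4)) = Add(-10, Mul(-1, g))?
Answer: Rational(2183, 8) ≈ 272.88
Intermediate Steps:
Function('Y')(g, a) = Add(Rational(11, 4), Mul(Rational(-1, 8), g)) (Function('Y')(g, a) = Add(4, Mul(Rational(1, 8), Add(-10, Mul(-1, g)))) = Add(4, Add(Rational(-5, 4), Mul(Rational(-1, 8), g))) = Add(Rational(11, 4), Mul(Rational(-1, 8), g)))
Add(Mul(63, Function('Y')(-3, -6)), Mul(-1, -76)) = Add(Mul(63, Add(Rational(11, 4), Mul(Rational(-1, 8), -3))), Mul(-1, -76)) = Add(Mul(63, Add(Rational(11, 4), Rational(3, 8))), 76) = Add(Mul(63, Rational(25, 8)), 76) = Add(Rational(1575, 8), 76) = Rational(2183, 8)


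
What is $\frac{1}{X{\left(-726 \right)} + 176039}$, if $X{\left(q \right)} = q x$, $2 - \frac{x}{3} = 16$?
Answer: $\frac{1}{206531} \approx 4.8419 \cdot 10^{-6}$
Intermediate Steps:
$x = -42$ ($x = 6 - 48 = -42$)
$X{\left(q \right)} = - 42 q$ ($X{\left(q \right)} = q \left(-42\right) = - 42 q$)
$\frac{1}{X{\left(-726 \right)} + 176039} = \frac{1}{\left(-42\right) \left(-726\right) + 176039} = \frac{1}{30492 + 176039} = \frac{1}{206531}$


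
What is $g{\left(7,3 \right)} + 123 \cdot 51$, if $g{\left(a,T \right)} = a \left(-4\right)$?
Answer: $6245$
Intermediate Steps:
$g{\left(a,T \right)} = - 4 a$
$g{\left(7,3 \right)} + 123 \cdot 51 = \left(-4\right) 7 + 123 \cdot 51 = -28 + 6273 = 6245$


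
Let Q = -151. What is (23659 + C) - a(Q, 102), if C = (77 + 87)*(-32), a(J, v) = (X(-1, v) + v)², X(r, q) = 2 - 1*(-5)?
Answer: 6530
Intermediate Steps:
X(r, q) = 7 (X(r, q) = 2 + 5 = 7)
a(J, v) = (7 + v)²
C = -5248 (C = 164*(-32) = -5248)
(23659 + C) - a(Q, 102) = (23659 - 5248) - (7 + 102)² = 18411 - 1*109² = 18411 - 1*11881 = 18411 - 11881 = 6530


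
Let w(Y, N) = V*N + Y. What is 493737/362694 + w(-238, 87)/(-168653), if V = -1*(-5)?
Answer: 27732925181/20389810394 ≈ 1.3601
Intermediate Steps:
V = 5
w(Y, N) = Y + 5*N (w(Y, N) = 5*N + Y = Y + 5*N)
493737/362694 + w(-238, 87)/(-168653) = 493737/362694 + (-238 + 5*87)/(-168653) = 493737*(1/362694) + (-238 + 435)*(-1/168653) = 164579/120898 + 197*(-1/168653) = 164579/120898 - 197/168653 = 27732925181/20389810394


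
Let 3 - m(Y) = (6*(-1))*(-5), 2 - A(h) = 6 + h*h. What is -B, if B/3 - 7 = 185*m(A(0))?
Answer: 14964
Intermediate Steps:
A(h) = -4 - h² (A(h) = 2 - (6 + h*h) = 2 - (6 + h²) = 2 + (-6 - h²) = -4 - h²)
m(Y) = -27 (m(Y) = 3 - 6*(-1)*(-5) = 3 - (-6)*(-5) = 3 - 1*30 = 3 - 30 = -27)
B = -14964 (B = 21 + 3*(185*(-27)) = 21 + 3*(-4995) = 21 - 14985 = -14964)
-B = -1*(-14964) = 14964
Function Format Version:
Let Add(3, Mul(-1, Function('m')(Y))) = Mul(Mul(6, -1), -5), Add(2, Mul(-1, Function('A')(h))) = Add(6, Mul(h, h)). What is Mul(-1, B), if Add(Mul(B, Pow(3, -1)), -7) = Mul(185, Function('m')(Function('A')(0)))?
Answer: 14964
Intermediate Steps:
Function('A')(h) = Add(-4, Mul(-1, Pow(h, 2))) (Function('A')(h) = Add(2, Mul(-1, Add(6, Mul(h, h)))) = Add(2, Mul(-1, Add(6, Pow(h, 2)))) = Add(2, Add(-6, Mul(-1, Pow(h, 2)))) = Add(-4, Mul(-1, Pow(h, 2))))
Function('m')(Y) = -27 (Function('m')(Y) = Add(3, Mul(-1, Mul(Mul(6, -1), -5))) = Add(3, Mul(-1, Mul(-6, -5))) = Add(3, Mul(-1, 30)) = Add(3, -30) = -27)
B = -14964 (B = Add(21, Mul(3, Mul(185, -27))) = Add(21, Mul(3, -4995)) = Add(21, -14985) = -14964)
Mul(-1, B) = Mul(-1, -14964) = 14964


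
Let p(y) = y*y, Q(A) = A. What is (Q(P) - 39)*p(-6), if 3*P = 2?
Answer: -1380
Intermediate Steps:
P = ⅔ (P = (⅓)*2 = ⅔ ≈ 0.66667)
p(y) = y²
(Q(P) - 39)*p(-6) = (⅔ - 39)*(-6)² = -115/3*36 = -1380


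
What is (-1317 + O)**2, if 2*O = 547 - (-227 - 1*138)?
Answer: 741321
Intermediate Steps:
O = 456 (O = (547 - (-227 - 1*138))/2 = (547 - (-227 - 138))/2 = (547 - 1*(-365))/2 = (547 + 365)/2 = (1/2)*912 = 456)
(-1317 + O)**2 = (-1317 + 456)**2 = (-861)**2 = 741321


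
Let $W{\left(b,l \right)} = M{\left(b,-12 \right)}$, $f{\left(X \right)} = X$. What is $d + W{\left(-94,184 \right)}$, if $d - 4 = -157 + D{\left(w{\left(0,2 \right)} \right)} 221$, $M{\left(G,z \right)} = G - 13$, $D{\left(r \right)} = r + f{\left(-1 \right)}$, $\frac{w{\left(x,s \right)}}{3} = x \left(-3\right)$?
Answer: $-481$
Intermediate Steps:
$w{\left(x,s \right)} = - 9 x$ ($w{\left(x,s \right)} = 3 x \left(-3\right) = 3 \left(- 3 x\right) = - 9 x$)
$D{\left(r \right)} = -1 + r$ ($D{\left(r \right)} = r - 1 = -1 + r$)
$M{\left(G,z \right)} = -13 + G$
$W{\left(b,l \right)} = -13 + b$
$d = -374$ ($d = 4 + \left(-157 + \left(-1 - 0\right) 221\right) = 4 + \left(-157 + \left(-1 + 0\right) 221\right) = 4 - 378 = -374$)
$d + W{\left(-94,184 \right)} = -374 - 107 = -481$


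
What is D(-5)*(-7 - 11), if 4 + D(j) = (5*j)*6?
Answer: 2772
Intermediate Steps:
D(j) = -4 + 30*j (D(j) = -4 + (5*j)*6 = -4 + 30*j)
D(-5)*(-7 - 11) = (-4 + 30*(-5))*(-7 - 11) = (-4 - 150)*(-18) = -154*(-18) = 2772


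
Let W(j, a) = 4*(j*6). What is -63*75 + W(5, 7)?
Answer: -4605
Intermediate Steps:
W(j, a) = 24*j (W(j, a) = 4*(6*j) = 24*j)
-63*75 + W(5, 7) = -63*75 + 24*5 = -4725 + 120 = -4605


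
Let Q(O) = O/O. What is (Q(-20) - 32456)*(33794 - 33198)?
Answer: -19343180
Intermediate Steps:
Q(O) = 1
(Q(-20) - 32456)*(33794 - 33198) = (1 - 32456)*(33794 - 33198) = -32455*596 = -19343180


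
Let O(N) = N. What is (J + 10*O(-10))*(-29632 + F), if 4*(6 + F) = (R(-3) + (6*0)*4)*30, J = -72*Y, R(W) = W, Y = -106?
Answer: -223402886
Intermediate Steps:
J = 7632 (J = -72*(-106) = 7632)
F = -57/2 (F = -6 + ((-3 + (6*0)*4)*30)/4 = -6 + ((-3 + 0*4)*30)/4 = -6 + ((-3 + 0)*30)/4 = -6 + (-3*30)/4 = -6 + (¼)*(-90) = -6 - 45/2 = -57/2 ≈ -28.500)
(J + 10*O(-10))*(-29632 + F) = (7632 + 10*(-10))*(-29632 - 57/2) = (7632 - 100)*(-59321/2) = 7532*(-59321/2) = -223402886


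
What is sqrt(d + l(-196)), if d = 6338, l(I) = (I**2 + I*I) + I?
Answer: sqrt(82974) ≈ 288.05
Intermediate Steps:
l(I) = I + 2*I**2 (l(I) = (I**2 + I**2) + I = 2*I**2 + I = I + 2*I**2)
sqrt(d + l(-196)) = sqrt(6338 - 196*(1 + 2*(-196))) = sqrt(6338 - 196*(1 - 392)) = sqrt(6338 - 196*(-391)) = sqrt(6338 + 76636) = sqrt(82974)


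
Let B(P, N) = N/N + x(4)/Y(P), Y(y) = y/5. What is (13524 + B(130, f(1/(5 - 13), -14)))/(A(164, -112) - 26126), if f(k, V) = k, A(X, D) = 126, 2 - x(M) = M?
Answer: -10989/21125 ≈ -0.52019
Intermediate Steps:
x(M) = 2 - M
Y(y) = y/5 (Y(y) = y*(1/5) = y/5)
B(P, N) = 1 - 10/P (B(P, N) = N/N + (2 - 1*4)/((P/5)) = 1 + (2 - 4)*(5/P) = 1 - 10/P)
(13524 + B(130, f(1/(5 - 13), -14)))/(A(164, -112) - 26126) = (13524 + (-10 + 130)/130)/(126 - 26126) = (13524 + (1/130)*120)/(-26000) = (13524 + 12/13)*(-1/26000) = (175824/13)*(-1/26000) = -10989/21125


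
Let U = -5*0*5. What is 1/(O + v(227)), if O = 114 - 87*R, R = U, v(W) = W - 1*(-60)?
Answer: 1/401 ≈ 0.0024938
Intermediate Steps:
v(W) = 60 + W (v(W) = W + 60 = 60 + W)
U = 0 (U = 0*5 = 0)
R = 0
O = 114 (O = 114 - 87*0 = 114 + 0 = 114)
1/(O + v(227)) = 1/(114 + (60 + 227)) = 1/(114 + 287) = 1/401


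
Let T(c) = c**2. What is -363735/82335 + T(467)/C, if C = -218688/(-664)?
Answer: 98695642579/150047304 ≈ 657.76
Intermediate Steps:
C = 27336/83 (C = -218688*(-1)/664 = -96*(-1139/332) = 27336/83 ≈ 329.35)
-363735/82335 + T(467)/C = -363735/82335 + 467**2/(27336/83) = -363735*1/82335 + 218089*(83/27336) = -24249/5489 + 18101387/27336 = 98695642579/150047304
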